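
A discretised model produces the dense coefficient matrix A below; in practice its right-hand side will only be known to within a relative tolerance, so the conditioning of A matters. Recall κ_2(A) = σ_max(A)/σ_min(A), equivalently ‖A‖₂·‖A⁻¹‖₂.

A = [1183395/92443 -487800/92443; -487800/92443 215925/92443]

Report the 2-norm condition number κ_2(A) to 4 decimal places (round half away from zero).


form AᵀA = [9694512225/50566321 -4038984000/50566321; -4038984000/50566321 1683860625/50566321] with trace 67327650/299209 and determinant 1265625/299209
eigenvalues of AᵀA: λ = (tr ± √(tr²−4·det))/2 = 225, 5625/299209
so κ_2 = √(225 / (5625/299209)) = 109.4000

109.4000


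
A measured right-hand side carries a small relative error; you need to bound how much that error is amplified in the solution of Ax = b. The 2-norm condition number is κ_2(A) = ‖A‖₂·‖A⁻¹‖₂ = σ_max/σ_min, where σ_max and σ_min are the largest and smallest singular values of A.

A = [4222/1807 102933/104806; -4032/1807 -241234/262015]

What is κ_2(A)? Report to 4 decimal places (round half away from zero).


304.0625

form AᵀA = [2621716/251173 5461839/1255865; 5461839/1255865 45518653/25117300] with trace 23668481/1932100 and determinant 784/483025
solving λ² − 23668481/1932100·λ + 784/483025 = 0 gives λ = 49/4, 64/483025
κ_2(A) = √(λ_max/λ_min) = √((49/4) / (64/483025)) = 304.0625


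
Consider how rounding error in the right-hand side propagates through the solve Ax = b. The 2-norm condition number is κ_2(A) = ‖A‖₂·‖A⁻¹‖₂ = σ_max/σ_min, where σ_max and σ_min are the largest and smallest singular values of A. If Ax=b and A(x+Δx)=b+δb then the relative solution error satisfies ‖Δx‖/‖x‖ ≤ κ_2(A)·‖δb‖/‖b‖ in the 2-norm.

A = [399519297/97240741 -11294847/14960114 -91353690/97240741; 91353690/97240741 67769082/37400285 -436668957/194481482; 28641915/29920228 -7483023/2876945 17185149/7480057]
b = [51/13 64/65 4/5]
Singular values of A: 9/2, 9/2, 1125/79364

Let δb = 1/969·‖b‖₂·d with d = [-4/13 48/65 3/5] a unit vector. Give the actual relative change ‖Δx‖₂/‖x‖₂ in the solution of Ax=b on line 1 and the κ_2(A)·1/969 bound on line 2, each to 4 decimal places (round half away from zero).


from the listed singular values, σ₁ = 9/2, σ_n = 1125/79364
κ = σ_max/σ_min = (9/2)/(1125/79364) = 317.4560
bound on ‖Δx‖/‖x‖: κ·ε = 317.4560·1/969 = 0.3276
solve Ax = b  →  x = [0.8795 -0.1609 -0.2004]
‖b‖₂ = 4.1231 and ‖x‖₂ = 0.9162
with δb = [-0.0013 0.0031 0.0026], A·Δx = δb → ‖Δx‖ = 0.3002
realised ‖Δx‖/‖x‖ = 0.3276
realised/bound = 1 exactly: the bound is attained for this b and d

0.3276
0.3276


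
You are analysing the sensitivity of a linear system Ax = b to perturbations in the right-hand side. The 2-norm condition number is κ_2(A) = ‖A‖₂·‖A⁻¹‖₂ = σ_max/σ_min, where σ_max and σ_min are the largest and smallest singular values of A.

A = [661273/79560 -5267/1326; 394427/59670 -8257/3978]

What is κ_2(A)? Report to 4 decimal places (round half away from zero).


AᵀA = [256988014321/2278725696 -8874691795/189893808; -8874691795/189893808 158924825/7912242]; tr = 1791469609/13483584, det = 4372515625/53934336
char-poly roots: 529/4 and 8265625/13483584
κ = σ_max/σ_min = (23/2)/(2875/3672) = 14.6880

14.6880


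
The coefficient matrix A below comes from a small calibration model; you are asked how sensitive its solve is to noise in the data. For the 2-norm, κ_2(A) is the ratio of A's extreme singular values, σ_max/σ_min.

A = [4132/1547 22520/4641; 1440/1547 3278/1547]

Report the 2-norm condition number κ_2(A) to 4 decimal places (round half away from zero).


31.5000

M = AᵀA = [113296/14161 634400/42483; 634400/42483 3573124/127449]. tr(M)=15892/441, det(M)=64/49
solving λ² − 15892/441·λ + 64/49 = 0 gives λ = 36, 16/441
so κ_2 = √(36 / (16/441)) = 31.5000


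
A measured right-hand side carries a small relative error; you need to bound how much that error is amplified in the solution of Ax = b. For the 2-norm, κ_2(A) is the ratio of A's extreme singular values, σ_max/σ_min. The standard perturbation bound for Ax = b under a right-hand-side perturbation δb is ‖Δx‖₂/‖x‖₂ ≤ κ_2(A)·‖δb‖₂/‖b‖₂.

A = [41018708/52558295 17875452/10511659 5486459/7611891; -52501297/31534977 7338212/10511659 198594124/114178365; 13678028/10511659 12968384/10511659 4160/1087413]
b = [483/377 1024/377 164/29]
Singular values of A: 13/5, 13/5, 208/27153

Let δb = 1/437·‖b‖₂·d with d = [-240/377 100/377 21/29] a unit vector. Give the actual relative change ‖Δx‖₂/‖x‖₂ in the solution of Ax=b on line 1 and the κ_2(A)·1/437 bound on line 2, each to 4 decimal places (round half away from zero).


0.0037
0.7767

from the listed singular values, σ₁ = 13/5, σ_n = 208/27153
condition number: (13/5) ÷ (208/27153) = 339.4125
perturbation bound = 339.4125·1/437 = 0.7767
solve Ax = b  →  x = [261.3414 -272.1777 360.9549]
‖b‖₂ = 6.4031 and ‖x‖₂ = 522.1766
with δb = [-0.0093 0.0039 0.0106], A·Δx = δb → ‖Δx‖ = 1.9128
realised ‖Δx‖/‖x‖ = 0.0037
realised/bound (from unrounded values) ≈ 0.0047


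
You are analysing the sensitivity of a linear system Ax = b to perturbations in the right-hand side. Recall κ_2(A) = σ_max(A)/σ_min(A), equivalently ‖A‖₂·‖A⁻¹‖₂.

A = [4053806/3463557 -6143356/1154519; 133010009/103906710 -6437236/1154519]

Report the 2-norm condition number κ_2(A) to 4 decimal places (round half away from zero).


218.4750

AᵀA = [38622676898041/12837817340100 -953231879122/71321207445; -953231879122/71321207445 94148430752/1584915721]; tr = 476635910761/7637012100, det = 155800324/1909253025
eigenvalues of AᵀA: λ = (tr ± √(tr²−4·det))/2 = 6241/100, 99856/76370121
κ = σ_max/σ_min = (79/10)/(316/8739) = 218.4750


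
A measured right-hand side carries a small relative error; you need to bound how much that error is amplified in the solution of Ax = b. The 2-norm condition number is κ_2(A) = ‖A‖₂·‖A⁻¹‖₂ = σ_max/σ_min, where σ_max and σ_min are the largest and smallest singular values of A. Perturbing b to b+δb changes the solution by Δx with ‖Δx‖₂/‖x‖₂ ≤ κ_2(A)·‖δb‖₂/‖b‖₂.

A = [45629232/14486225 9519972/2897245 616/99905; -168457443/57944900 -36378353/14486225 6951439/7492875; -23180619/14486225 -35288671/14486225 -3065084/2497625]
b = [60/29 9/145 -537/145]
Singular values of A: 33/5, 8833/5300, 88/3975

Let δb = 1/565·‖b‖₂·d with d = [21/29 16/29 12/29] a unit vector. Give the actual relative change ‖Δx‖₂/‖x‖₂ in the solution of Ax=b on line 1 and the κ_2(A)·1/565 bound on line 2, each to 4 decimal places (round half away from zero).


0.1827
0.5277

largest singular value 33/5, smallest 88/3975
κ = σ_max/σ_min = (33/5)/(88/3975) = 298.1250
perturbation bound = 298.1250·1/565 = 0.5277
solve Ax = b  →  x = [-0.1879 0.8066 1.6616]
‖b‖₂ = 4.2426 and ‖x‖₂ = 1.8566
Δx = A⁻¹·δb where δb = 1/565·4.2426·d; ‖Δx‖ = 0.3392
dividing the unrounded norms, ‖Δx‖/‖x‖ = 0.1827
tightness: 0.1827 against a bound of 0.5277 (unrounded ratio ≈ 0.3462)


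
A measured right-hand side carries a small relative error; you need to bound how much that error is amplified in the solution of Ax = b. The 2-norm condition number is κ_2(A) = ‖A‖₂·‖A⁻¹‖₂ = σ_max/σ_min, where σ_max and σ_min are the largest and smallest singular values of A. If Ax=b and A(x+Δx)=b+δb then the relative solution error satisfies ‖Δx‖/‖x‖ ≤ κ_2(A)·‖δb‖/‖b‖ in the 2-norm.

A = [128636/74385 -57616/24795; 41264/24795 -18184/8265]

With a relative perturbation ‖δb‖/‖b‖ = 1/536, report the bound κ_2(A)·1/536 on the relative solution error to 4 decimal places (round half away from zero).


form AᵀA = [7579472/1315845 -3368512/438615; -3368512/438615 1497152/146205] with trace 4210768/263169 and determinant 1024/263169
λ_max, λ_min = (4210768/263169 ± √17729489209600/69257922561)/2 = 16, 64/263169
σ_max=√16=4, σ_min=√(64/263169)=(8/513) → κ = 256.5000
κ_2(A)·‖δb‖/‖b‖ = 0.4785

0.4785


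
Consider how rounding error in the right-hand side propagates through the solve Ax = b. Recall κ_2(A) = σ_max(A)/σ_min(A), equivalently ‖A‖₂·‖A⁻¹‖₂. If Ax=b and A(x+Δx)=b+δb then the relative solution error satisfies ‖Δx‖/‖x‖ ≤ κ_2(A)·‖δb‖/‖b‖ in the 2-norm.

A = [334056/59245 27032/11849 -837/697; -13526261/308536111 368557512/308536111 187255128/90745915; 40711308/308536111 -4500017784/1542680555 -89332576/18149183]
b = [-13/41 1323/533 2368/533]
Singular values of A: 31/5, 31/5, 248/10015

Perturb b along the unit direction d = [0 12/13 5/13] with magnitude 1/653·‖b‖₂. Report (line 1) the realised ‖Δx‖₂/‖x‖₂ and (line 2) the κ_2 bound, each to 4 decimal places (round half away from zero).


from the listed singular values, σ₁ = 31/5, σ_n = 248/10015
condition number: (31/5) ÷ (248/10015) = 250.3750
perturbation bound = 250.3750·1/653 = 0.3834
solve Ax = b  →  x = [67.0371 -126.0372 75.5882]
‖b‖₂ = 5.0990 and ‖x‖₂ = 161.5331
with δb = [0.0000 0.0072 0.0030], A·Δx = δb → ‖Δx‖ = 0.3153
relative error = 0.0020
so the bound overstates the realised error by a factor of ≈ 196.4113 (computed from the unrounded values)

0.0020
0.3834


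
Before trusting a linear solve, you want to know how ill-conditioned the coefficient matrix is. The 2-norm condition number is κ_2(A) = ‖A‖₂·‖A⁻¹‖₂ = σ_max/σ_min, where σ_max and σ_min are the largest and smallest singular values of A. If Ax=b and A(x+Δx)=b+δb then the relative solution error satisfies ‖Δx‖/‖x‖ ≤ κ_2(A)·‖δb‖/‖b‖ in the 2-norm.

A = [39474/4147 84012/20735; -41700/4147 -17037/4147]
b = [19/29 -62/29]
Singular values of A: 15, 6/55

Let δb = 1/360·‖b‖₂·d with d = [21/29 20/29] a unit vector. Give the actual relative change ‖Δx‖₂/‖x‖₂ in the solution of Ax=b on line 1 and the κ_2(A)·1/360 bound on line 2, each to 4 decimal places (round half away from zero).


from the listed singular values, σ₁ = 15, σ_n = 6/55
condition number: 15 ÷ (6/55) = 137.5000
worst-case relative error ≤ 137.5000 × 1/360 = 0.3819
solve Ax = b  →  x = [3.6487 -8.4103]
‖b‖₂ = 2.2361 and ‖x‖₂ = 9.1676
δb = ε·‖b‖·d = [0.0045 0.0043]; solving A·Δx = δb gives ‖Δx‖ = 0.0569
realised ‖Δx‖/‖x‖ = 0.0062
realised/bound (from unrounded values) ≈ 0.0163

0.0062
0.3819


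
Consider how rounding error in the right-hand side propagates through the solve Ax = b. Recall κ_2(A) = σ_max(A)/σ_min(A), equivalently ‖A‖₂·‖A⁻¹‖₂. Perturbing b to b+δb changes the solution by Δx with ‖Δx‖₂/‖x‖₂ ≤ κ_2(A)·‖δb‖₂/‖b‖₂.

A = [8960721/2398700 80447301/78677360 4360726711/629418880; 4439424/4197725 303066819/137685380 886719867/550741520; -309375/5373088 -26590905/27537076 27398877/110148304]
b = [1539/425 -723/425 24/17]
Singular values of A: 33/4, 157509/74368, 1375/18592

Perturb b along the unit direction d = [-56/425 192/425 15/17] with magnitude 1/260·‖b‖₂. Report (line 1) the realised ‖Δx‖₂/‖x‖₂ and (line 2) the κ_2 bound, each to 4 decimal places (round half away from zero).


largest singular value 33/4, smallest 1375/18592
condition number: (33/4) ÷ (1375/18592) = 111.5520
worst-case relative error ≤ 111.5520 × 1/260 = 0.4290
solve Ax = b  →  x = [0.1711 -1.3115 0.6240]
‖b‖ = 4.2426, ‖x‖ = 1.4624
re-solving with b+δb shifts x by Δx of norm 0.2206
relative error = 0.1509
realised/bound (from unrounded values) ≈ 0.3517

0.1509
0.4290


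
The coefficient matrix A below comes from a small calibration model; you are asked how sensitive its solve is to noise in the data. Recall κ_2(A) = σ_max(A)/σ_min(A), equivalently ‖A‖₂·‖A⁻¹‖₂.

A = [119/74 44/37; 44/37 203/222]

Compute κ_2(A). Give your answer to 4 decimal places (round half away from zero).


111.0000

M = AᵀA = [21905/5476 12320/4107; 12320/4107 110905/49284]. tr(M)=154025/24642, det(M)=625/197136
char-poly roots: 25/4 and 25/49284
κ_2(A) = √(λ_max/λ_min) = √((25/4) / (25/49284)) = 111.0000


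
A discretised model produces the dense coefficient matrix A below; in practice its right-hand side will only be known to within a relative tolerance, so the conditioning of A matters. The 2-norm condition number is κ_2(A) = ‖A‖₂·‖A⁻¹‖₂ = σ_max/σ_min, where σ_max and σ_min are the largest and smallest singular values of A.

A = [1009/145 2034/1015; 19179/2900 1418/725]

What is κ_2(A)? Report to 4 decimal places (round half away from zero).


280.0000

form AᵀA = [921601/10000 235197/8750; 235197/8750 240136/30625] with trace 78401/784 and determinant 25/196
eigenvalues of AᵀA: λ = (tr ± √(tr²−4·det))/2 = 100, 1/784
κ = σ_max/σ_min = 10/(1/28) = 280.0000


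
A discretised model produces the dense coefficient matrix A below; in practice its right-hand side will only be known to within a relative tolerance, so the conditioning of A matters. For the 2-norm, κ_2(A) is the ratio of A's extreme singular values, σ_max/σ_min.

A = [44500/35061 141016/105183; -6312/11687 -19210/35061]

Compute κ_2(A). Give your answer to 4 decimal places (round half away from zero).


139.5000

M = AᵀA = [13839184/7273809 43588720/21821427; 43588720/21821427 137317924/65464281]. tr(M)=311380/77841, det(M)=64/77841
eigenvalues of AᵀA: λ = (tr ± √(tr²−4·det))/2 = 4, 16/77841
κ_2(A) = √(λ_max/λ_min) = √(4 / (16/77841)) = 139.5000


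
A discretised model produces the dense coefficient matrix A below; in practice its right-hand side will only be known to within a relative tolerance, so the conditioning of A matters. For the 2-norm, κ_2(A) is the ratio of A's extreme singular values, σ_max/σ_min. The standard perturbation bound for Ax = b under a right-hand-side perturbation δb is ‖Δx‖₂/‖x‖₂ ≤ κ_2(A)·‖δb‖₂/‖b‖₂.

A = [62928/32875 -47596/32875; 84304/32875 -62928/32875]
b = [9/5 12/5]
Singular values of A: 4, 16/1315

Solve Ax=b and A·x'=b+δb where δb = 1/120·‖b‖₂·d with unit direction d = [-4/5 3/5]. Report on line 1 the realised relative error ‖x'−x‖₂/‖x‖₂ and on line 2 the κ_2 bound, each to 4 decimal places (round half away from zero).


largest singular value 4, smallest 16/1315
κ = σ_max/σ_min = 4/(16/1315) = 328.7500
perturbation bound = 328.7500·1/120 = 2.7396
solve Ax = b  →  x = [0.6000 -0.4500]
‖b‖ = 3.0000, ‖x‖ = 0.7500
δb = ε·‖b‖·d = [-0.0200 0.0150]; solving A·Δx = δb gives ‖Δx‖ = 2.0547
dividing the unrounded norms, ‖Δx‖/‖x‖ = 2.7396
tightness: 2.7396 against a bound of 2.7396; the bound is attained (ratio 1)

2.7396
2.7396


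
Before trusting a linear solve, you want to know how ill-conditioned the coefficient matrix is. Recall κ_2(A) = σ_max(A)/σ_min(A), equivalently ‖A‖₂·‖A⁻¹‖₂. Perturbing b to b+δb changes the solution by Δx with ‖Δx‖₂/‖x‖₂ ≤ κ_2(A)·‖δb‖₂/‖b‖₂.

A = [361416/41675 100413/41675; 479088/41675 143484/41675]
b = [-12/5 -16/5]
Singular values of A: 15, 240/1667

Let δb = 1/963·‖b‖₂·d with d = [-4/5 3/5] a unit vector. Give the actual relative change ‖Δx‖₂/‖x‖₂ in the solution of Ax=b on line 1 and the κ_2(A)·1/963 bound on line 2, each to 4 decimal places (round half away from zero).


0.1082
0.1082

largest singular value 15, smallest 240/1667
κ_2(A) = 15 / (240/1667) = 104.1875
bound on ‖Δx‖/‖x‖: κ·ε = 104.1875·1/963 = 0.1082
solve Ax = b  →  x = [-0.2560 -0.0747]
‖b‖ = 4.0000, ‖x‖ = 0.2667
δb = ε·‖b‖·d = [-0.0033 0.0025]; solving A·Δx = δb gives ‖Δx‖ = 0.0289
dividing the unrounded norms, ‖Δx‖/‖x‖ = 0.1082
tightness: 0.1082 against a bound of 0.1082; the bound is attained (ratio 1)


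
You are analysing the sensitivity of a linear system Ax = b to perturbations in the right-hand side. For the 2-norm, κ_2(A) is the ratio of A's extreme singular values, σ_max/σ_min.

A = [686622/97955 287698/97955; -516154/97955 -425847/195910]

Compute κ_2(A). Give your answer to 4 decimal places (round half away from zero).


376.7500

AᵀA = [29514588904/383807281 12297643695/383807281; 12297643695/383807281 20497048969/1535229124]; tr = 819854465/9084196, det = 130321/2271049
λ_max, λ_min = (819854465/9084196 ± √672142401996325569/82522616966416)/2 = 361/4, 1444/2271049
σ_max=√(361/4)=(19/2), σ_min=√(1444/2271049)=(38/1507) → κ = 376.7500


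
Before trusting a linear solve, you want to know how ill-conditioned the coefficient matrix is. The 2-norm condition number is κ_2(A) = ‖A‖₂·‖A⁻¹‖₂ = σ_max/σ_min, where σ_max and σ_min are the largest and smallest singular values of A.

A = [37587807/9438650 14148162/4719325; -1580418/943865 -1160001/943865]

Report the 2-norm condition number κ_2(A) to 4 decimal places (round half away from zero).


232.3360

form AᵀA = [9837960594921/527148602500 1844564217993/131787150625; 1844564217993/131787150625 1383494354901/131787150625] with trace 614877520581/21085944100 and determinant 13286025/843437764
eigenvalues of AᵀA: λ = (tr ± √(tr²−4·det))/2 = 729/25, 455625/843437764
σ_max=√(729/25)=(27/5), σ_min=√(455625/843437764)=(675/29042) → κ = 232.3360


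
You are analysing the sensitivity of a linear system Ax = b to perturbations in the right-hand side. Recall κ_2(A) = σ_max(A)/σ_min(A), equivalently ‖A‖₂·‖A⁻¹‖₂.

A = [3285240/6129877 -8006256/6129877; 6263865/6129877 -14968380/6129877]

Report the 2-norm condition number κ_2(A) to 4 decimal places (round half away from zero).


346.7125

AᵀA = [173110057425/130018657561 -415440775260/130018657561; -415440775260/130018657561 997067595024/130018657561]; tr = 6924128121/769341169, det = 518400/769341169
eigenvalues of AᵀA: λ = (tr ± √(tr²−4·det))/2 = 9, 57600/769341169
κ_2(A) = √(λ_max/λ_min) = √(9 / (57600/769341169)) = 346.7125


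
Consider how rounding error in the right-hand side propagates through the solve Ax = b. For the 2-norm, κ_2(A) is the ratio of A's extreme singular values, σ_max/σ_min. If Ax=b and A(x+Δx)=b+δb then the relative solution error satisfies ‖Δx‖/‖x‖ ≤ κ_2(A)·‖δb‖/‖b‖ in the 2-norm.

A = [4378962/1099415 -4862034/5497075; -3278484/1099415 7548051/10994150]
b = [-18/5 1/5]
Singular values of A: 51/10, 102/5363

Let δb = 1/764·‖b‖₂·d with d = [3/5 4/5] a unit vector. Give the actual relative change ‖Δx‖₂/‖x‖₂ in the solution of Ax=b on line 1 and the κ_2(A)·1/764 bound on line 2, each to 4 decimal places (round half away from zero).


from the listed singular values, σ₁ = 51/10, σ_n = 102/5363
condition number: (51/10) ÷ (102/5363) = 268.1500
κ_2(A)·‖δb‖/‖b‖ = 0.3510
solve Ax = b  →  x = [-23.6571 -102.4629]
2-norm of b is 3.6056; of x, 105.1585
δb = ε·‖b‖·d = [0.0028 0.0038]; solving A·Δx = δb gives ‖Δx‖ = 0.2481
realised ‖Δx‖/‖x‖ = 0.0024
so the bound overstates the realised error by a factor of ≈ 148.7452 (computed from the unrounded values)

0.0024
0.3510


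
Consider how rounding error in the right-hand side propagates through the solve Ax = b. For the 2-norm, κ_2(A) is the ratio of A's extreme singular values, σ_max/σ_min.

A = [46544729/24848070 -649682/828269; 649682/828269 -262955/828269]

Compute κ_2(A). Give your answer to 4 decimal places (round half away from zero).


235.2480

M = AᵀA = [15066803720089/3653411732100 -104628362531/60890195535; -104628362531/60890195535 2906698421/4059346369]. tr(M)=104632143781/21617820900, det(M)=366025/864712836
λ_max, λ_min = (104632143781/21617820900 ± √10947094245918364725961/467330180464476810000)/2 = 121/25, 75625/864712836
σ_max=√(121/25)=(11/5), σ_min=√(75625/864712836)=(275/29406) → κ = 235.2480


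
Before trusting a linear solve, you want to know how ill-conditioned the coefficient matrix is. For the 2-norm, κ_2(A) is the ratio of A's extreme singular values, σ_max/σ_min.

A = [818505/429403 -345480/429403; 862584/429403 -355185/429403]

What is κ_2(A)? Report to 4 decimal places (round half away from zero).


form AᵀA = [129333357/16865173 -53887680/16865173; -53887680/16865173 22456125/16865173] with trace 11676114/1297321 and determinant 2025/1297321
eigenvalues of AᵀA: λ = (tr ± √(tr²−4·det))/2 = 9, 225/1297321
κ = σ_max/σ_min = 3/(15/1139) = 227.8000

227.8000


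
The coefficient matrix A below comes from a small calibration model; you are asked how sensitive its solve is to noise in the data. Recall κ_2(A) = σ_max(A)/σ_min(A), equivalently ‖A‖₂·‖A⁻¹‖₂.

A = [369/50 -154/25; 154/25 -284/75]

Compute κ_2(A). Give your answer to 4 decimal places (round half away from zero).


form AᵀA = [9241/100 -5159/75; -5159/75 11764/225] with trace 5209/36 and determinant 100
solving λ² − 5209/36·λ + 100 = 0 gives λ = 144, 25/36
σ_max=√144=12, σ_min=√(25/36)=(5/6) → κ = 14.4000

14.4000


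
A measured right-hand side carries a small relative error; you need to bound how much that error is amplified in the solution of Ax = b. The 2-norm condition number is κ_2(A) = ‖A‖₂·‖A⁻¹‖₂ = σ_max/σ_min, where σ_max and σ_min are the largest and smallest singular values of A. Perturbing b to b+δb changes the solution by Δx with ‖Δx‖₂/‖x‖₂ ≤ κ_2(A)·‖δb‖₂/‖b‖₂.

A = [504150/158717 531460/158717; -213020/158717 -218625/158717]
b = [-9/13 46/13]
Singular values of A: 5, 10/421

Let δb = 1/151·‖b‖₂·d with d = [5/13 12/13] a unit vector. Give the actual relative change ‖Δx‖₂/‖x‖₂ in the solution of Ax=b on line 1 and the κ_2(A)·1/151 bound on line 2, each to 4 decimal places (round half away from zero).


0.0080
1.3940

largest singular value 5, smallest 10/421
κ = σ_max/σ_min = 5/(10/421) = 210.5000
bound on ‖Δx‖/‖x‖: κ·ε = 210.5000·1/151 = 1.3940
solve Ax = b  →  x = [-91.7345 86.8138]
‖b‖₂ = 3.6056 and ‖x‖₂ = 126.3006
δb = ε·‖b‖·d = [0.0092 0.0220]; solving A·Δx = δb gives ‖Δx‖ = 1.0053
relative error = 0.0080
realised/bound (from unrounded values) ≈ 0.0057


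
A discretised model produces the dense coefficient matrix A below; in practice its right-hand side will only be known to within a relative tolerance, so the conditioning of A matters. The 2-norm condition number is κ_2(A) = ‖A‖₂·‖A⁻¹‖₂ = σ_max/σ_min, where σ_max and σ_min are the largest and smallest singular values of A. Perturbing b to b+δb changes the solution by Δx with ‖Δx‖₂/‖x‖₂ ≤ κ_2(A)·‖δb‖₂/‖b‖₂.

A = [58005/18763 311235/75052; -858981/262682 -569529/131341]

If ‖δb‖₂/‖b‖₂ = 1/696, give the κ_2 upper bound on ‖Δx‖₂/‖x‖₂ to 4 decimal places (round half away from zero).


0.5206

form AᵀA = [1661481621/82047364 2215261953/82047364; 2215261953/82047364 11814871041/328189456] with trace 18460797525/328189456 and determinant 31640625/1312757824
λ_max, λ_min = (18460797525/328189456 ± √340790661139539875625/107708319029575936)/2 = 225/4, 140625/328189456
κ_2(A) = √(λ_max/λ_min) = √((225/4) / (140625/328189456)) = 362.3200
worst-case relative error ≤ 362.3200 × 1/696 = 0.5206


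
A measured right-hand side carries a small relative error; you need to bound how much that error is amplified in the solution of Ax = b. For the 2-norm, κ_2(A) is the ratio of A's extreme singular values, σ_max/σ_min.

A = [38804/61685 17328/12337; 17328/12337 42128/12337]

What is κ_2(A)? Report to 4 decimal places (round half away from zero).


M = AᵀA = [53326864/22515025 25576128/4503005; 25576128/4503005 12278272/900601]. tr(M)=2131856/133225, det(M)=4096/133225
char-poly roots: 16 and 256/133225
κ = σ_max/σ_min = 4/(16/365) = 91.2500

91.2500


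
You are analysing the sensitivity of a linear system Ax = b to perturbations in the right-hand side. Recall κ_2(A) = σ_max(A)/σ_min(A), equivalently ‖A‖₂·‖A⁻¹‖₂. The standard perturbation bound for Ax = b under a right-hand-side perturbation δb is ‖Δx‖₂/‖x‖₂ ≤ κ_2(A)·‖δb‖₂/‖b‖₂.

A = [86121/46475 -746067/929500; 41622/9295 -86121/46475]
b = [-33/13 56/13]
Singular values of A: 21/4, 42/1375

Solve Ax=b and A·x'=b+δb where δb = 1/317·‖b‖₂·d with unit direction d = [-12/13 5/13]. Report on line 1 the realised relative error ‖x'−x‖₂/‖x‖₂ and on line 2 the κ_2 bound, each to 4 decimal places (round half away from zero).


largest singular value 21/4, smallest 42/1375
κ = σ_max/σ_min = (21/4)/(42/1375) = 171.8750
perturbation bound = 171.8750·1/317 = 0.5422
solve Ax = b  →  x = [50.8938 120.6593]
2-norm of b is 5.0000; of x, 130.9536
Δx = A⁻¹·δb where δb = 1/317·5.0000·d; ‖Δx‖ = 0.5164
relative error = 0.0039
realised/bound (from unrounded values) ≈ 0.0073

0.0039
0.5422


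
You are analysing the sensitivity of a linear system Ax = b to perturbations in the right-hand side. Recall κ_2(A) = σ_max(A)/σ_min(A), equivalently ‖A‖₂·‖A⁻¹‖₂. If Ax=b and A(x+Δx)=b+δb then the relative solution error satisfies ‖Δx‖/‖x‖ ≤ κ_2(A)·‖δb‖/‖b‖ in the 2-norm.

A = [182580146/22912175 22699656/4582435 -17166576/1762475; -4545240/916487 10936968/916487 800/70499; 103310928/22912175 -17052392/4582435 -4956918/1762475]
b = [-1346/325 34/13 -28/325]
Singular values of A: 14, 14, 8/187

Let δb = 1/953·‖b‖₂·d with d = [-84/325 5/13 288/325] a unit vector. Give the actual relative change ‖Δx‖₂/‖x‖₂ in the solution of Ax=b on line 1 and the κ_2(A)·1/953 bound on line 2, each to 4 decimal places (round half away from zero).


0.0026
0.3434

largest singular value 14, smallest 8/187
condition number: 14 ÷ (8/187) = 327.2500
perturbation bound = 327.2500·1/953 = 0.3434
solve Ax = b  →  x = [31.0125 13.0766 32.4483]
2-norm of b is 4.8990; of x, 46.7511
with δb = [-0.0013 0.0020 0.0046], A·Δx = δb → ‖Δx‖ = 0.1202
relative error = 0.0026
realised/bound (from unrounded values) ≈ 0.0075


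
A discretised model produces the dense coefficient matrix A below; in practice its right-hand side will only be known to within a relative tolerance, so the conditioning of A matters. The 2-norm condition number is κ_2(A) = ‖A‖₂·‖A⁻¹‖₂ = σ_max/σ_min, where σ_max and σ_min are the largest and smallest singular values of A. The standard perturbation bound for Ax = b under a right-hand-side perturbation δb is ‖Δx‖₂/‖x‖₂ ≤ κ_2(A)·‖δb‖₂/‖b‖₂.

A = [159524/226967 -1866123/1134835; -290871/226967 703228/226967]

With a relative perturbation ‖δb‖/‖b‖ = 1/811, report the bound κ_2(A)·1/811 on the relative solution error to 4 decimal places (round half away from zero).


form AᵀA = [380809153/178249201 -4568977728/891246005; -4568977728/891246005 54829257961/4456230025] with trace 380766194/26368225 and determinant 130321/26368225
solving λ² − 380766194/26368225·λ + 130321/26368225 = 0 gives λ = 361/25, 361/1054729
σ_max=√(361/25)=(19/5), σ_min=√(361/1054729)=(19/1027) → κ = 205.4000
bound on ‖Δx‖/‖x‖: κ·ε = 205.4000·1/811 = 0.2533

0.2533


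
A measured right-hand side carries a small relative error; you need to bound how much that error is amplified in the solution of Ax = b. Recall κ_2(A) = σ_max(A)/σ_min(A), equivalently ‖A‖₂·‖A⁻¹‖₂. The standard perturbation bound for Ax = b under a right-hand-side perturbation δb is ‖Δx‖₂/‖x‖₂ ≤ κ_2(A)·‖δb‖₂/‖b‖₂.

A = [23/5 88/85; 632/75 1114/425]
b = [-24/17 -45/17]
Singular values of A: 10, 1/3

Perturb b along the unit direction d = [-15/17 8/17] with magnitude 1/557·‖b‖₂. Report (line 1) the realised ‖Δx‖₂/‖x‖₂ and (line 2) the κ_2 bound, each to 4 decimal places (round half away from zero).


largest singular value 10, smallest 1/3
κ_2(A) = 10 / (1/3) = 30.0000
bound on ‖Δx‖/‖x‖: κ·ε = 30.0000·1/557 = 0.0539
solve Ax = b  →  x = [-0.2880 -0.0840]
‖b‖ = 3.0000, ‖x‖ = 0.3000
Δx = A⁻¹·δb where δb = 1/557·3.0000·d; ‖Δx‖ = 0.0162
realised ‖Δx‖/‖x‖ = 0.0539
so the bound is sharp here: realised error equals the bound

0.0539
0.0539


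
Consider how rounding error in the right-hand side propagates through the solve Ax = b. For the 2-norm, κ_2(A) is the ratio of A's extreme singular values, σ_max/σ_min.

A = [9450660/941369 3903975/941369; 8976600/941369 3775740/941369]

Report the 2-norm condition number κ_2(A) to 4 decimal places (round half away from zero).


AᵀA = [202014651600/1053716521 84171757500/1053716521; 84171757500/1053716521 35073999225/1053716521]; tr = 1402891425/6235009, det = 3240000/6235009
solving λ² − 1402891425/6235009·λ + 3240000/6235009 = 0 gives λ = 225, 14400/6235009
so κ_2 = √(225 / (14400/6235009)) = 312.1250

312.1250


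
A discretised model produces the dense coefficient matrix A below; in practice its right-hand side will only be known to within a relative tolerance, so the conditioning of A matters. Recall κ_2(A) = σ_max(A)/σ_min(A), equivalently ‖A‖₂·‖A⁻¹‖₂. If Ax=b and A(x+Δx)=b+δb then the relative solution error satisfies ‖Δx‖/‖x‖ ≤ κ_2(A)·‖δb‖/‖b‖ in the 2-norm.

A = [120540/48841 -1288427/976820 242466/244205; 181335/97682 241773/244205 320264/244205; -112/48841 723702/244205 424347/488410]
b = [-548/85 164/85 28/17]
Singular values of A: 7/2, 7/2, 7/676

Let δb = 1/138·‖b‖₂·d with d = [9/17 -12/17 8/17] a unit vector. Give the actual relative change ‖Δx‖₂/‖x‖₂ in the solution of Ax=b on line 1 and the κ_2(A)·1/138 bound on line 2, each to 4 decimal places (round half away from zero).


0.0126
2.4493

from the listed singular values, σ₁ = 7/2, σ_n = 7/676
κ = σ_max/σ_min = (7/2)/(7/676) = 338.0000
bound on ‖Δx‖/‖x‖: κ·ε = 338.0000·1/138 = 2.4493
solve Ax = b  →  x = [180.7731 96.6830 -327.4030]
‖b‖₂ = 6.9282 and ‖x‖₂ = 386.2891
with δb = [0.0266 -0.0354 0.0236], A·Δx = δb → ‖Δx‖ = 4.8483
dividing the unrounded norms, ‖Δx‖/‖x‖ = 0.0126
tightness: 0.0126 against a bound of 2.4493 (unrounded ratio ≈ 0.0051)


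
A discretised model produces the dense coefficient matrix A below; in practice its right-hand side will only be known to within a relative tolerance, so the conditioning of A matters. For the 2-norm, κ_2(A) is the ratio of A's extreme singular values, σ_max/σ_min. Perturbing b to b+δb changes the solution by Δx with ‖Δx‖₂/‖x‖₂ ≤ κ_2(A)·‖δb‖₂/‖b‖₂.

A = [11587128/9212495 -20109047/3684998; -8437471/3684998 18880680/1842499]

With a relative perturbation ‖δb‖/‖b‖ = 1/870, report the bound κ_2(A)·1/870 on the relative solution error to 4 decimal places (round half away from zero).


AᵀA = [2316819063049561/339480256500100 -514766025674208/16974012825005; -514766025674208/16974012825005 1830294080297809/13579210260004]; tr = 14299277534353/100975686050, det = 5013348025/32312219536
eigenvalues of AᵀA: λ = (tr ± √(tr²−4·det))/2 = 14161/100, 8850625/8078054884
so κ_2 = √((14161/100) / (8850625/8078054884)) = 359.5120
bound on ‖Δx‖/‖x‖: κ·ε = 359.5120·1/870 = 0.4132

0.4132


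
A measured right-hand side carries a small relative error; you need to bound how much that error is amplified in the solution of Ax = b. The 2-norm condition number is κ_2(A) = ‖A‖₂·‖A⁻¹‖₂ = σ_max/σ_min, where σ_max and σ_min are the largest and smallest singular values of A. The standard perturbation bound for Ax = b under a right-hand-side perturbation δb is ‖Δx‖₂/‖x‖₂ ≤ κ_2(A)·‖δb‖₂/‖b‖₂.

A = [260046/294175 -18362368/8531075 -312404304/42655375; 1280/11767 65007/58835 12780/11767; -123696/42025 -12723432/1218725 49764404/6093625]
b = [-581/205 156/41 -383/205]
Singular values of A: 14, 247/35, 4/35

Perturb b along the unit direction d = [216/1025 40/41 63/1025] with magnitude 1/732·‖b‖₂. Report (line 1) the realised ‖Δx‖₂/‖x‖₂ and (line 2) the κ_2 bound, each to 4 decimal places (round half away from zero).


0.0023
0.1673

σ_max = 14, σ_min = 4/35
κ_2(A) = 14 / (4/35) = 122.5000
κ_2(A)·‖δb‖/‖b‖ = 0.1673
solve Ax = b  →  x = [25.6254 -3.5154 4.5131]
‖b‖₂ = 5.0990 and ‖x‖₂ = 26.2562
with δb = [0.0015 0.0068 0.0004], A·Δx = δb → ‖Δx‖ = 0.0610
dividing the unrounded norms, ‖Δx‖/‖x‖ = 0.0023
so the bound overstates the realised error by a factor of ≈ 72.0897 (computed from the unrounded values)


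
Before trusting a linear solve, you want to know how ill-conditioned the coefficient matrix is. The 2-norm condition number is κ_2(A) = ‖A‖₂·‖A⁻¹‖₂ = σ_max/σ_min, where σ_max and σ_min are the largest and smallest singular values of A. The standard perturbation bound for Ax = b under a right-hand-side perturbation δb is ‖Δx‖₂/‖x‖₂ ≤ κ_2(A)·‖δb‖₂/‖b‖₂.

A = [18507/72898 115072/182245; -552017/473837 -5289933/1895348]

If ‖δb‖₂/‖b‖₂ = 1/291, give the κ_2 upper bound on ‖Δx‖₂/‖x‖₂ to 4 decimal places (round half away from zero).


AᵀA = [759533077/534256996 9113909697/2671284980; 9113909697/2671284980 437471725681/53425699600]; tr = 3038017949/316128400, det = 923521/1264513600
λ_max, λ_min = (3038017949/316128400 ± √9229261107230070201/99937165286560000)/2 = 961/100, 961/12645136
κ_2(A) = √(λ_max/λ_min) = √((961/100) / (961/12645136)) = 355.6000
κ_2(A)·‖δb‖/‖b‖ = 1.2220

1.2220


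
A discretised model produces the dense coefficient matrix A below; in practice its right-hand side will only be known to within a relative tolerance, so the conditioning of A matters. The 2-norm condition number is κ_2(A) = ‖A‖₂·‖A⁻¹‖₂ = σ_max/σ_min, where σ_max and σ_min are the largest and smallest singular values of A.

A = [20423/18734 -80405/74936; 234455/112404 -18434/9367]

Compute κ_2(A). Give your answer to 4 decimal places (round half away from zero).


114.0000

AᵀA = [242161621/43718544 -76865425/14572848; -76865425/14572848 97622681/19430464]; tr = 2196493/207936, det = 28561/3326976
solving λ² − 2196493/207936·λ + 28561/3326976 = 0 gives λ = 169/16, 169/207936
σ_max=√(169/16)=(13/4), σ_min=√(169/207936)=(13/456) → κ = 114.0000


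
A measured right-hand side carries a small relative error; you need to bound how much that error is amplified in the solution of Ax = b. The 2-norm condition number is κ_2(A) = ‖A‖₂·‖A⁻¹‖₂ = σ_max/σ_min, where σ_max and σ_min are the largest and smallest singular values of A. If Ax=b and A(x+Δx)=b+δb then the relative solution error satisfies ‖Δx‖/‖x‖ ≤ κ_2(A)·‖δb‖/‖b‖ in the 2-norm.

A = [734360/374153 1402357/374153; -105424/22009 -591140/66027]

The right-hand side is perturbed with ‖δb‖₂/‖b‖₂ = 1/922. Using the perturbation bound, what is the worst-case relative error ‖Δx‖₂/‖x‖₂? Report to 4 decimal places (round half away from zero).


0.3443

AᵀA = [22197006656/828345961 124852567400/2485037883; 124852567400/2485037883 702304643689/7455113649]; tr = 3121376137/25796241, det = 3748096/25796241
solving λ² − 3121376137/25796241·λ + 3748096/25796241 = 0 gives λ = 121, 30976/25796241
σ_max=√121=11, σ_min=√(30976/25796241)=(176/5079) → κ = 317.4375
perturbation bound = 317.4375·1/922 = 0.3443


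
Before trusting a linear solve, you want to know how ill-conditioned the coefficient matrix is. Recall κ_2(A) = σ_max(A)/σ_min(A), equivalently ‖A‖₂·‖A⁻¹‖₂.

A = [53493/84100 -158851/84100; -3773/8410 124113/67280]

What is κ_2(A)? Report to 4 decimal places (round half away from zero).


M = AᵀA = [5095189/8410000 -34128171/16820000; -34128171/16820000 937977601/134560000]. tr(M)=1631201/215296, det(M)=366025/3444736
char-poly roots: 121/16 and 3025/215296
so κ_2 = √((121/16) / (3025/215296)) = 23.2000

23.2000


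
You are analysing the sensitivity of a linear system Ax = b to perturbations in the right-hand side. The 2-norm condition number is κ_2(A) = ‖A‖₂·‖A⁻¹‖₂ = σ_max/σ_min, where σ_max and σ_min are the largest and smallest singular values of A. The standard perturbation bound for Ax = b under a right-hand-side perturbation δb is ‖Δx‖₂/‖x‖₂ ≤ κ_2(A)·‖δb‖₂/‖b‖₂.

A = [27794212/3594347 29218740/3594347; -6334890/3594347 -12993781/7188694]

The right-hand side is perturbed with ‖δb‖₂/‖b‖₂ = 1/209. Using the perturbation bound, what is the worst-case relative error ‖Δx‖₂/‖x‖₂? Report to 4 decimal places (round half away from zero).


form AᵀA = [483431916724/7685502889 507596038425/7685502889; 507596038425/7685502889 2131931834281/30742011556] with trace 4834315697/36554116 and determinant 1119364/9138529
λ_max, λ_min = (4834315697/36554116 ± √23369953580476560225/1336203396541456)/2 = 529/4, 8464/9138529
κ_2(A) = √(λ_max/λ_min) = √((529/4) / (8464/9138529)) = 377.8750
bound on ‖Δx‖/‖x‖: κ·ε = 377.8750·1/209 = 1.8080

1.8080


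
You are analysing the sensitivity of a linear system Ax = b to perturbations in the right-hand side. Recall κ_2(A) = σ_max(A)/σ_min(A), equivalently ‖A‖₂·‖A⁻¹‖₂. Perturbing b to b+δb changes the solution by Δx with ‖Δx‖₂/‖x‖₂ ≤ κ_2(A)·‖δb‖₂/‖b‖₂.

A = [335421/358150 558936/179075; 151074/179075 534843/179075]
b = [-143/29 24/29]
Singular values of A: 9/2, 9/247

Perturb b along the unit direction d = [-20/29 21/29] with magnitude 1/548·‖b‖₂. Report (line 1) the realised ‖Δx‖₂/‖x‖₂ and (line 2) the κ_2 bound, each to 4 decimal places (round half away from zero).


0.0023
0.2254

from the listed singular values, σ₁ = 9/2, σ_n = 9/247
κ_2(A) = (9/2) / (9/247) = 123.5000
κ_2(A)·‖δb‖/‖b‖ = 0.2254
solve Ax = b  →  x = [-105.5733 30.0978]
‖b‖ = 5.0000, ‖x‖ = 109.7798
re-solving with b+δb shifts x by Δx of norm 0.2504
realised ‖Δx‖/‖x‖ = 0.0023
so the bound overstates the realised error by a factor of ≈ 98.8018 (computed from the unrounded values)


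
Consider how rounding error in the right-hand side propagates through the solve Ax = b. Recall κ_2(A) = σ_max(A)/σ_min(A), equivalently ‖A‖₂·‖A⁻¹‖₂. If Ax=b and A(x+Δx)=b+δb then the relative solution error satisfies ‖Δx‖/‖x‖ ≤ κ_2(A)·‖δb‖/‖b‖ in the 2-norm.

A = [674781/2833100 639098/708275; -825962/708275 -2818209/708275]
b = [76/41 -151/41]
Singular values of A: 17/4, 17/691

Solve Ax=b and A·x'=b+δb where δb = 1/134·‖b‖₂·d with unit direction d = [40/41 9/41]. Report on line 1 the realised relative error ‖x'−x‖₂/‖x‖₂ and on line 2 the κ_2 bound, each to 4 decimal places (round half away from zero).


0.0308
1.2892

largest singular value 17/4, smallest 17/691
κ = σ_max/σ_min = (17/4)/(17/691) = 172.7500
perturbation bound = 172.7500·1/134 = 1.2892
solve Ax = b  →  x = [-38.7576 12.2847]
2-norm of b is 4.1231; of x, 40.6580
δb = ε·‖b‖·d = [0.0300 0.0068]; solving A·Δx = δb gives ‖Δx‖ = 1.2507
dividing the unrounded norms, ‖Δx‖/‖x‖ = 0.0308
so the bound overstates the realised error by a factor of ≈ 41.9093 (computed from the unrounded values)


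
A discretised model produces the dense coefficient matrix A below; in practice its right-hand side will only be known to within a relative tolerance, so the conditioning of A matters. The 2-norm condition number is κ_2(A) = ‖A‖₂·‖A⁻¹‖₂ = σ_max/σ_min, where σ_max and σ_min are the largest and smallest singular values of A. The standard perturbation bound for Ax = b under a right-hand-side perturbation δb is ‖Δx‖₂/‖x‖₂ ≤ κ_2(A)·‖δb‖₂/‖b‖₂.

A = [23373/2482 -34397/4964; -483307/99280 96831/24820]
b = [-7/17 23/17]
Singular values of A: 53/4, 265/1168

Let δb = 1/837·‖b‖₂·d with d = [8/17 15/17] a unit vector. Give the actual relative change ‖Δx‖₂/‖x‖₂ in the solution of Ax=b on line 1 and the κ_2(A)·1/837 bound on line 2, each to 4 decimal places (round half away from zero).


σ_max = 53/4, σ_min = 265/1168
κ_2(A) = (53/4) / (265/1168) = 58.4000
bound on ‖Δx‖/‖x‖: κ·ε = 58.4000·1/837 = 0.0698
solve Ax = b  →  x = [2.5842 3.5713]
‖b‖ = 1.4142, ‖x‖ = 4.4082
Δx = A⁻¹·δb where δb = 1/837·1.4142·d; ‖Δx‖ = 0.0074
relative error = 0.0017
tightness: 0.0017 against a bound of 0.0698 (unrounded ratio ≈ 0.0242)

0.0017
0.0698
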